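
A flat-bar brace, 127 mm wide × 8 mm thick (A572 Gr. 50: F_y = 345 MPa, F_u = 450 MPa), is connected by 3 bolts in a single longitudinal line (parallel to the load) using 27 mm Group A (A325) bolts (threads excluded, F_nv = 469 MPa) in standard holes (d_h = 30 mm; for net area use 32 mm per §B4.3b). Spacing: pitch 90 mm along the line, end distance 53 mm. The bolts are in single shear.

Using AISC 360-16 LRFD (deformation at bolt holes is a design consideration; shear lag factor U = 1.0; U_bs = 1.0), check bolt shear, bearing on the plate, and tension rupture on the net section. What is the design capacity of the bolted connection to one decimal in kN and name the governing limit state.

256.5 kN (net-section rupture governs)

Bolt shear: A_b = π(27)²/4 = 572.56 mm². φR_n = 0.75 × 469 × 572.56 × 3 × 1 = 604.2 kN.
Bearing (8 mm plate, F_u = 450 MPa): end bolts L_c = 53 − 30/2 = 38, R_n = min(1.2×38×8×450, 2.4×27×8×450) = 164.16 kN/bolt; interior L_c = 90 − 30 = 60, R_n = 233.28 kN/bolt. φR_n = 0.75 × (1×164.16 + 2×233.28) = 473.0 kN.
Tension rupture (net): A_n = (127 − 1×32)×8 = 760 mm² (U = 1.0, A_e = A_n). φR_n = 0.75 × 450 × 760 = 256.5 kN.
Governing: min(604.2, 473.0, 256.5) = 256.5 kN → net-section rupture.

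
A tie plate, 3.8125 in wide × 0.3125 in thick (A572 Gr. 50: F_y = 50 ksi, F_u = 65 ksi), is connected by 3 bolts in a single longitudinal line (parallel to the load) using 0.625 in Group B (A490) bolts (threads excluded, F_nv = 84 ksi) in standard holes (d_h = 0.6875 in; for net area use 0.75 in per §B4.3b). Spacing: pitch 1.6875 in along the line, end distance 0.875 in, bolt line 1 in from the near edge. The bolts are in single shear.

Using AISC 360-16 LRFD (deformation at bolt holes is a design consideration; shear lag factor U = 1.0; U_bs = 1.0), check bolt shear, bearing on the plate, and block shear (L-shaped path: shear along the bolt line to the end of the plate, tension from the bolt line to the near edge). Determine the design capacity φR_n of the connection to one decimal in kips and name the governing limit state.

Bolt shear: A_b = π(0.625)²/4 = 0.3068 in². φR_n = 0.75 × 84 × 0.3068 × 3 × 1 = 58.0 kips.
Bearing (0.3125 in plate, F_u = 65 ksi): end bolts L_c = 0.875 − 0.6875/2 = 0.53125, R_n = min(1.2×0.53125×0.3125×65, 2.4×0.625×0.3125×65) = 12.949 kips/bolt; interior L_c = 1.6875 − 0.6875 = 1, R_n = 24.375 kips/bolt. φR_n = 0.75 × (1×12.949 + 2×24.375) = 46.3 kips.
Block shear: shear path 1×[0.875+2×1.6875] = 1×4.25 in, A_gv = 1.3281, A_nv = 1×(4.25 − 2.5×0.75)×0.3125 = 0.74219 in²; tension to near edge: (1 − 0.5×0.75)×0.3125 = 0.19531 in². R_n = min(0.6×65×0.74219, 0.6×50×1.3281) + 1.0×65×0.19531 = min(28.945, 39.843) + 12.695 = 41.64 kips. φR_n = 0.75 × 41.64 = 31.2 kips.
Governing: min(58.0, 46.3, 31.2) = 31.2 kips → block shear.

31.2 kips (block shear governs)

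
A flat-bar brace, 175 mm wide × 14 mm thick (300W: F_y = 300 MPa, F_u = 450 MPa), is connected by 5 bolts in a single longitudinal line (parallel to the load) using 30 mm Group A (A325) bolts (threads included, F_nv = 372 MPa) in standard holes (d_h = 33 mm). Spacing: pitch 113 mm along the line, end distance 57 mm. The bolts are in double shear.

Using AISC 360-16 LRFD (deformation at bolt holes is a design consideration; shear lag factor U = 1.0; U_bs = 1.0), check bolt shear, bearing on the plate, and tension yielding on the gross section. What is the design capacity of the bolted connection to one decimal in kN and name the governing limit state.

Bolt shear: A_b = π(30)²/4 = 706.86 mm². φR_n = 0.75 × 372 × 706.86 × 5 × 2 = 1972.1 kN.
Bearing (14 mm plate, F_u = 450 MPa): end bolts L_c = 57 − 33/2 = 40.5, R_n = min(1.2×40.5×14×450, 2.4×30×14×450) = 306.18 kN/bolt; interior L_c = 113 − 33 = 80, R_n = 453.6 kN/bolt. φR_n = 0.75 × (1×306.18 + 4×453.6) = 1590.4 kN.
Tension yield (gross): A_g = 175×14 = 2450 mm². φR_n = 0.90 × 300 × 2450 = 661.5 kN.
Governing: min(1972.1, 1590.4, 661.5) = 661.5 kN → gross-section yield.

661.5 kN (gross-section yield governs)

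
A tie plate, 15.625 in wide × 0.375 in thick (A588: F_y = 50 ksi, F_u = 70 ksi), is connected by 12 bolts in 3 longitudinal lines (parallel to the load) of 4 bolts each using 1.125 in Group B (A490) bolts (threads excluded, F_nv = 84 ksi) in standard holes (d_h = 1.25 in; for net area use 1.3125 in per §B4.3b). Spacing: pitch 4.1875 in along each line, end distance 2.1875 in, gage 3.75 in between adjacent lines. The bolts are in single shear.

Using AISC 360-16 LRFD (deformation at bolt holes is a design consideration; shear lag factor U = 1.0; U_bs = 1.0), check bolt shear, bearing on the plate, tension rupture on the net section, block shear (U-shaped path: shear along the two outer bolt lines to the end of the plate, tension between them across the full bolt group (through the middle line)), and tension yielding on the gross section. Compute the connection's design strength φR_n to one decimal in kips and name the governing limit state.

230.1 kips (net-section rupture governs)

Bolt shear: A_b = π(1.125)²/4 = 0.99402 in². φR_n = 0.75 × 84 × 0.99402 × 12 × 1 = 751.5 kips.
Bearing (0.375 in plate, F_u = 70 ksi): end bolts L_c = 2.1875 − 1.25/2 = 1.5625, R_n = min(1.2×1.5625×0.375×70, 2.4×1.125×0.375×70) = 49.219 kips/bolt; interior L_c = 4.1875 − 1.25 = 2.9375, R_n = 70.875 kips/bolt. φR_n = 0.75 × (3×49.219 + 9×70.875) = 589.1 kips.
Tension rupture (net): A_n = (15.625 − 3×1.3125)×0.375 = 4.3828 in² (U = 1.0, A_e = A_n). φR_n = 0.75 × 70 × 4.3828 = 230.1 kips.
Block shear: shear path 2×[2.1875+3×4.1875] = 2×14.75 in, A_gv = 11.063, A_nv = 2×(14.75 − 3.5×1.3125)×0.375 = 7.6172 in²; tension across gage: (7.5 − 2×1.3125)×0.375 = 1.8281 in². R_n = min(0.6×70×7.6172, 0.6×50×11.063) + 1.0×70×1.8281 = min(319.92, 331.89) + 127.97 = 447.89 kips. φR_n = 0.75 × 447.89 = 335.9 kips.
Tension yield (gross): A_g = 15.625×0.375 = 5.8594 in². φR_n = 0.90 × 50 × 5.8594 = 263.7 kips.
Governing: min(751.5, 589.1, 230.1, 335.9, 263.7) = 230.1 kips → net-section rupture.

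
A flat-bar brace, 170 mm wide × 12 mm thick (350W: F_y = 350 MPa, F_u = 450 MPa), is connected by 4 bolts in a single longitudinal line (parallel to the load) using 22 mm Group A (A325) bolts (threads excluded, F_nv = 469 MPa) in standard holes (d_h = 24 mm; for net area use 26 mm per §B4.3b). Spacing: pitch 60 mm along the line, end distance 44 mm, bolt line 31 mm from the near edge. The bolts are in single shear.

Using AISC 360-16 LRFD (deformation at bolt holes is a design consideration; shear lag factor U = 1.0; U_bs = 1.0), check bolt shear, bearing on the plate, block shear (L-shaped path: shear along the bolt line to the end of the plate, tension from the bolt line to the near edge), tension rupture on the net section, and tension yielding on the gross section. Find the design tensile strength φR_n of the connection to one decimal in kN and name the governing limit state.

396.1 kN (block shear governs)

Bolt shear: A_b = π(22)²/4 = 380.13 mm². φR_n = 0.75 × 469 × 380.13 × 4 × 1 = 534.8 kN.
Bearing (12 mm plate, F_u = 450 MPa): end bolts L_c = 44 − 24/2 = 32, R_n = min(1.2×32×12×450, 2.4×22×12×450) = 207.36 kN/bolt; interior L_c = 60 − 24 = 36, R_n = 233.28 kN/bolt. φR_n = 0.75 × (1×207.36 + 3×233.28) = 680.4 kN.
Block shear: shear path 1×[44+3×60] = 1×224 mm, A_gv = 2688, A_nv = 1×(224 − 3.5×26)×12 = 1596 mm²; tension to near edge: (31 − 0.5×26)×12 = 216 mm². R_n = min(0.6×450×1596, 0.6×350×2688) + 1.0×450×216 = min(430.92, 564.48) + 97.2 = 528.12 kN. φR_n = 0.75 × 528.12 = 396.1 kN.
Tension rupture (net): A_n = (170 − 1×26)×12 = 1728 mm² (U = 1.0, A_e = A_n). φR_n = 0.75 × 450 × 1728 = 583.2 kN.
Tension yield (gross): A_g = 170×12 = 2040 mm². φR_n = 0.90 × 350 × 2040 = 642.6 kN.
Governing: min(534.8, 680.4, 396.1, 583.2, 642.6) = 396.1 kN → block shear.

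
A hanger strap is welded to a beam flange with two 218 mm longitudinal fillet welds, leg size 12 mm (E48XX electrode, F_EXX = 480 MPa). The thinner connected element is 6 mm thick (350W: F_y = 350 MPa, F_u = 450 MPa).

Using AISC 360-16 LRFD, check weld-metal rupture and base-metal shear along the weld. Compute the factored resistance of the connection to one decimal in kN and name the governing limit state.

Weld metal: throat = 0.707×12 = 8.484 mm, L = 2×218 = 436 mm. φR_n = 0.75 × 0.6 × 480 × 8.484 × 436 = 799.0 kN.
Base metal shear (6 mm plate): yield φR_n = 1.0×0.6×350×6×436 = 549.4 kN; rupture φR_n = 0.75×0.6×450×6×436 = 529.7 kN; take 529.7 kN (rupture).
Governing: min(799.0, 529.7) = 529.7 kN → base-metal shear.

529.7 kN (base-metal shear governs)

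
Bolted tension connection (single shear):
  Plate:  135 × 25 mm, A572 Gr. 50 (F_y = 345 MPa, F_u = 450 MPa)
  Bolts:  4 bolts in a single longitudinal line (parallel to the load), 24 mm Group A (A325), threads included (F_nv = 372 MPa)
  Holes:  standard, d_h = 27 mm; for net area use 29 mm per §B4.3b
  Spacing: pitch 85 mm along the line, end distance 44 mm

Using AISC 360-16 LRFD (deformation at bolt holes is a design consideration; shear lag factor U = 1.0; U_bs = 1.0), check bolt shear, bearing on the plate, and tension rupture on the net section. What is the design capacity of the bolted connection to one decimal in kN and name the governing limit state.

504.9 kN (bolt shear governs)

Bolt shear: A_b = π(24)²/4 = 452.39 mm². φR_n = 0.75 × 372 × 452.39 × 4 × 1 = 504.9 kN.
Bearing (25 mm plate, F_u = 450 MPa): end bolts L_c = 44 − 27/2 = 30.5, R_n = min(1.2×30.5×25×450, 2.4×24×25×450) = 411.75 kN/bolt; interior L_c = 85 − 27 = 58, R_n = 648 kN/bolt. φR_n = 0.75 × (1×411.75 + 3×648) = 1766.8 kN.
Tension rupture (net): A_n = (135 − 1×29)×25 = 2650 mm² (U = 1.0, A_e = A_n). φR_n = 0.75 × 450 × 2650 = 894.4 kN.
Governing: min(504.9, 1766.8, 894.4) = 504.9 kN → bolt shear.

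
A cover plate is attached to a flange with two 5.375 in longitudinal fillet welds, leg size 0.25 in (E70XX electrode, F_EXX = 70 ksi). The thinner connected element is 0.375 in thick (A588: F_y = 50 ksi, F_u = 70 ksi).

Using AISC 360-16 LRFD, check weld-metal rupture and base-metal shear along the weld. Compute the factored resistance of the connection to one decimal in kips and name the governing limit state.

59.9 kips (weld metal governs)

Weld metal: throat = 0.707×0.25 = 0.17675 in, L = 2×5.375 = 10.75 in. φR_n = 0.75 × 0.6 × 70 × 0.17675 × 10.75 = 59.9 kips.
Base metal shear (0.375 in plate): yield φR_n = 1.0×0.6×50×0.375×10.75 = 120.9 kips; rupture φR_n = 0.75×0.6×70×0.375×10.75 = 127.0 kips; take 120.9 kips (yield).
Governing: min(59.9, 120.9) = 59.9 kips → weld metal.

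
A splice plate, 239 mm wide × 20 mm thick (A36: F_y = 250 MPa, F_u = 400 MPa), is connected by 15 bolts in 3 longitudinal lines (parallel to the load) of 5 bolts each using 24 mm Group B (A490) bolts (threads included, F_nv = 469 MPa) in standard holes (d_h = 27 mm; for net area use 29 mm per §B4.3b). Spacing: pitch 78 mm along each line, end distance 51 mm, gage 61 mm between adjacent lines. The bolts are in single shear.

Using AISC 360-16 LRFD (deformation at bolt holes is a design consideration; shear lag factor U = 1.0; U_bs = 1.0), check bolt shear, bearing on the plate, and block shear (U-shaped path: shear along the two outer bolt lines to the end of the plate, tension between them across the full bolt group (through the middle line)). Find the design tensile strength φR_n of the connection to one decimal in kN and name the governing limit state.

Bolt shear: A_b = π(24)²/4 = 452.39 mm². φR_n = 0.75 × 469 × 452.39 × 15 × 1 = 2386.9 kN.
Bearing (20 mm plate, F_u = 400 MPa): end bolts L_c = 51 − 27/2 = 37.5, R_n = min(1.2×37.5×20×400, 2.4×24×20×400) = 360 kN/bolt; interior L_c = 78 − 27 = 51, R_n = 460.8 kN/bolt. φR_n = 0.75 × (3×360 + 12×460.8) = 4957.2 kN.
Block shear: shear path 2×[51+4×78] = 2×363 mm, A_gv = 14520, A_nv = 2×(363 − 4.5×29)×20 = 9300 mm²; tension across gage: (122 − 2×29)×20 = 1280 mm². R_n = min(0.6×400×9300, 0.6×250×14520) + 1.0×400×1280 = min(2232, 2178) + 512 = 2690 kN. φR_n = 0.75 × 2690 = 2017.5 kN.
Governing: min(2386.9, 4957.2, 2017.5) = 2017.5 kN → block shear.

2017.5 kN (block shear governs)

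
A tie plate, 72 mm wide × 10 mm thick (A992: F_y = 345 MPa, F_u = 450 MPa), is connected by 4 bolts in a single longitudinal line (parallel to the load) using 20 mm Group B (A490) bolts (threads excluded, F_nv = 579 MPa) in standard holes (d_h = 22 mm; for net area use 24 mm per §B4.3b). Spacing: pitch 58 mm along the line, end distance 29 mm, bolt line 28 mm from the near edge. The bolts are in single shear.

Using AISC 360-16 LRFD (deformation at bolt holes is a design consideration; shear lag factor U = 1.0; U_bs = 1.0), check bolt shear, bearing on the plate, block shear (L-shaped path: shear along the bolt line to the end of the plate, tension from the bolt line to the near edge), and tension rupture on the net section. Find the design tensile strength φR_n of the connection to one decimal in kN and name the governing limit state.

162.0 kN (net-section rupture governs)

Bolt shear: A_b = π(20)²/4 = 314.16 mm². φR_n = 0.75 × 579 × 314.16 × 4 × 1 = 545.7 kN.
Bearing (10 mm plate, F_u = 450 MPa): end bolts L_c = 29 − 22/2 = 18, R_n = min(1.2×18×10×450, 2.4×20×10×450) = 97.2 kN/bolt; interior L_c = 58 − 22 = 36, R_n = 194.4 kN/bolt. φR_n = 0.75 × (1×97.2 + 3×194.4) = 510.3 kN.
Block shear: shear path 1×[29+3×58] = 1×203 mm, A_gv = 2030, A_nv = 1×(203 − 3.5×24)×10 = 1190 mm²; tension to near edge: (28 − 0.5×24)×10 = 160 mm². R_n = min(0.6×450×1190, 0.6×345×2030) + 1.0×450×160 = min(321.3, 420.21) + 72 = 393.3 kN. φR_n = 0.75 × 393.3 = 295.0 kN.
Tension rupture (net): A_n = (72 − 1×24)×10 = 480 mm² (U = 1.0, A_e = A_n). φR_n = 0.75 × 450 × 480 = 162.0 kN.
Governing: min(545.7, 510.3, 295.0, 162.0) = 162.0 kN → net-section rupture.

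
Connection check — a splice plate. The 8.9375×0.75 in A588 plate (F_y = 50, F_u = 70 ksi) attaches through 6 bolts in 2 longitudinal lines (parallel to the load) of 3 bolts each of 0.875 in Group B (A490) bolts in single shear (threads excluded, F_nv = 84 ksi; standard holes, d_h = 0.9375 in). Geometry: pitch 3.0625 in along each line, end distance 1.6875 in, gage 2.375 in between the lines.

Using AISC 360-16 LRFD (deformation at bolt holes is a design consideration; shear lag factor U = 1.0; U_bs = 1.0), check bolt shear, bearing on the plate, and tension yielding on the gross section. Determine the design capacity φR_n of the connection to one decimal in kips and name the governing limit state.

Bolt shear: A_b = π(0.875)²/4 = 0.60132 in². φR_n = 0.75 × 84 × 0.60132 × 6 × 1 = 227.3 kips.
Bearing (0.75 in plate, F_u = 70 ksi): end bolts L_c = 1.6875 − 0.9375/2 = 1.21875, R_n = min(1.2×1.21875×0.75×70, 2.4×0.875×0.75×70) = 76.781 kips/bolt; interior L_c = 3.0625 − 0.9375 = 2.125, R_n = 110.25 kips/bolt. φR_n = 0.75 × (2×76.781 + 4×110.25) = 445.9 kips.
Tension yield (gross): A_g = 8.9375×0.75 = 6.7031 in². φR_n = 0.90 × 50 × 6.7031 = 301.6 kips.
Governing: min(227.3, 445.9, 301.6) = 227.3 kips → bolt shear.

227.3 kips (bolt shear governs)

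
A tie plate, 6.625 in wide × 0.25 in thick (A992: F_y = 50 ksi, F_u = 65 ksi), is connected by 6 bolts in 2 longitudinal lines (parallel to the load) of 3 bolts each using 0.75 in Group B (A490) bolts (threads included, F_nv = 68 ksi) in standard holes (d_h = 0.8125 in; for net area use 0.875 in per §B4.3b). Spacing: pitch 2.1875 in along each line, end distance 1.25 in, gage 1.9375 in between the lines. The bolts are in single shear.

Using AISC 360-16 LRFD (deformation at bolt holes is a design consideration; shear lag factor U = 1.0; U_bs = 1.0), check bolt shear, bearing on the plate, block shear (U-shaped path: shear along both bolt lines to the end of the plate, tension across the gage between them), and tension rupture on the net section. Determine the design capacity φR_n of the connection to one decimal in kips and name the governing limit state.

59.4 kips (net-section rupture governs)

Bolt shear: A_b = π(0.75)²/4 = 0.44179 in². φR_n = 0.75 × 68 × 0.44179 × 6 × 1 = 135.2 kips.
Bearing (0.25 in plate, F_u = 65 ksi): end bolts L_c = 1.25 − 0.8125/2 = 0.84375, R_n = min(1.2×0.84375×0.25×65, 2.4×0.75×0.25×65) = 16.453 kips/bolt; interior L_c = 2.1875 − 0.8125 = 1.375, R_n = 26.813 kips/bolt. φR_n = 0.75 × (2×16.453 + 4×26.813) = 105.1 kips.
Block shear: shear path 2×[1.25+2×2.1875] = 2×5.625 in, A_gv = 2.8125, A_nv = 2×(5.625 − 2.5×0.875)×0.25 = 1.7188 in²; tension across gage: (1.9375 − 1×0.875)×0.25 = 0.26563 in². R_n = min(0.6×65×1.7188, 0.6×50×2.8125) + 1.0×65×0.26563 = min(67.033, 84.375) + 17.266 = 84.299 kips. φR_n = 0.75 × 84.299 = 63.2 kips.
Tension rupture (net): A_n = (6.625 − 2×0.875)×0.25 = 1.2188 in² (U = 1.0, A_e = A_n). φR_n = 0.75 × 65 × 1.2188 = 59.4 kips.
Governing: min(135.2, 105.1, 63.2, 59.4) = 59.4 kips → net-section rupture.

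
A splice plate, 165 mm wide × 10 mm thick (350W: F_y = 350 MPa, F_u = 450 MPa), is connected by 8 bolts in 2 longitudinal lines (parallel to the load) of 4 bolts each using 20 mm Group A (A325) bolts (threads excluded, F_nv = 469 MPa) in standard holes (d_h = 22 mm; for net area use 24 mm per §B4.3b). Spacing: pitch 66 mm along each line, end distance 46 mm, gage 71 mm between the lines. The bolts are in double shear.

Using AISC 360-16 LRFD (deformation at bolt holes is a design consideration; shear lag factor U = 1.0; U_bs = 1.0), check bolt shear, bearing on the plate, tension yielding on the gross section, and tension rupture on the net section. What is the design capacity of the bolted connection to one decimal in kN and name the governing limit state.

394.9 kN (net-section rupture governs)

Bolt shear: A_b = π(20)²/4 = 314.16 mm². φR_n = 0.75 × 469 × 314.16 × 8 × 2 = 1768.1 kN.
Bearing (10 mm plate, F_u = 450 MPa): end bolts L_c = 46 − 22/2 = 35, R_n = min(1.2×35×10×450, 2.4×20×10×450) = 189 kN/bolt; interior L_c = 66 − 22 = 44, R_n = 216 kN/bolt. φR_n = 0.75 × (2×189 + 6×216) = 1255.5 kN.
Tension yield (gross): A_g = 165×10 = 1650 mm². φR_n = 0.90 × 350 × 1650 = 519.8 kN.
Tension rupture (net): A_n = (165 − 2×24)×10 = 1170 mm² (U = 1.0, A_e = A_n). φR_n = 0.75 × 450 × 1170 = 394.9 kN.
Governing: min(1768.1, 1255.5, 519.8, 394.9) = 394.9 kN → net-section rupture.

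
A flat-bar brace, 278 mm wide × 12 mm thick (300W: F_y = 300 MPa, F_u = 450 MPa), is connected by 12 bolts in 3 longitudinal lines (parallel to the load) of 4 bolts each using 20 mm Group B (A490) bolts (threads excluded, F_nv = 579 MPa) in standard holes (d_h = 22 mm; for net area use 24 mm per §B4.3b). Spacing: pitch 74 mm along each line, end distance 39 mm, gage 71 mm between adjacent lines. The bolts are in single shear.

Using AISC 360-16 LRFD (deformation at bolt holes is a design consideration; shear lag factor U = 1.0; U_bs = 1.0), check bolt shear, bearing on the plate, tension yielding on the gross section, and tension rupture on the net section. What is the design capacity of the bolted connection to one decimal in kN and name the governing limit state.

Bolt shear: A_b = π(20)²/4 = 314.16 mm². φR_n = 0.75 × 579 × 314.16 × 12 × 1 = 1637.1 kN.
Bearing (12 mm plate, F_u = 450 MPa): end bolts L_c = 39 − 22/2 = 28, R_n = min(1.2×28×12×450, 2.4×20×12×450) = 181.44 kN/bolt; interior L_c = 74 − 22 = 52, R_n = 259.2 kN/bolt. φR_n = 0.75 × (3×181.44 + 9×259.2) = 2157.8 kN.
Tension yield (gross): A_g = 278×12 = 3336 mm². φR_n = 0.90 × 300 × 3336 = 900.7 kN.
Tension rupture (net): A_n = (278 − 3×24)×12 = 2472 mm² (U = 1.0, A_e = A_n). φR_n = 0.75 × 450 × 2472 = 834.3 kN.
Governing: min(1637.1, 2157.8, 900.7, 834.3) = 834.3 kN → net-section rupture.

834.3 kN (net-section rupture governs)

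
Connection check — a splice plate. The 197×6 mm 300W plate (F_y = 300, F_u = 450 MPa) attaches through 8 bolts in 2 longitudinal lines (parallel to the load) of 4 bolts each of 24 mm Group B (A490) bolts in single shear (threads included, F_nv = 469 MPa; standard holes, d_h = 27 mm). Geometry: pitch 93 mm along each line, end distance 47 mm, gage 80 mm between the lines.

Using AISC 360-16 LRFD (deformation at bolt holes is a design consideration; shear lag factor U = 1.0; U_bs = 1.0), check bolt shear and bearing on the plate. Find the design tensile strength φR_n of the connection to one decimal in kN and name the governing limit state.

862.7 kN (bearing governs)

Bolt shear: A_b = π(24)²/4 = 452.39 mm². φR_n = 0.75 × 469 × 452.39 × 8 × 1 = 1273.0 kN.
Bearing (6 mm plate, F_u = 450 MPa): end bolts L_c = 47 − 27/2 = 33.5, R_n = min(1.2×33.5×6×450, 2.4×24×6×450) = 108.54 kN/bolt; interior L_c = 93 − 27 = 66, R_n = 155.52 kN/bolt. φR_n = 0.75 × (2×108.54 + 6×155.52) = 862.7 kN.
Governing: min(1273.0, 862.7) = 862.7 kN → bearing.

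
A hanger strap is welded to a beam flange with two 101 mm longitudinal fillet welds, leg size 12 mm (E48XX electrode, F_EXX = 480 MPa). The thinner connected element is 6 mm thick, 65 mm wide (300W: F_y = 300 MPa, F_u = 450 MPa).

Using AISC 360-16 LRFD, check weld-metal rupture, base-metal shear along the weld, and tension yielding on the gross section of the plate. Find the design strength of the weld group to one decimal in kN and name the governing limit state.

105.3 kN (gross-section yield governs)

Weld metal: throat = 0.707×12 = 8.484 mm, L = 2×101 = 202 mm. φR_n = 0.75 × 0.6 × 480 × 8.484 × 202 = 370.2 kN.
Base metal shear (6 mm plate): yield φR_n = 1.0×0.6×300×6×202 = 218.2 kN; rupture φR_n = 0.75×0.6×450×6×202 = 245.4 kN; take 218.2 kN (yield).
Tension yield (gross): A_g = 65×6 = 390 mm². φR_n = 0.90 × 300 × 390 = 105.3 kN.
Governing: min(370.2, 218.2, 105.3) = 105.3 kN → gross-section yield.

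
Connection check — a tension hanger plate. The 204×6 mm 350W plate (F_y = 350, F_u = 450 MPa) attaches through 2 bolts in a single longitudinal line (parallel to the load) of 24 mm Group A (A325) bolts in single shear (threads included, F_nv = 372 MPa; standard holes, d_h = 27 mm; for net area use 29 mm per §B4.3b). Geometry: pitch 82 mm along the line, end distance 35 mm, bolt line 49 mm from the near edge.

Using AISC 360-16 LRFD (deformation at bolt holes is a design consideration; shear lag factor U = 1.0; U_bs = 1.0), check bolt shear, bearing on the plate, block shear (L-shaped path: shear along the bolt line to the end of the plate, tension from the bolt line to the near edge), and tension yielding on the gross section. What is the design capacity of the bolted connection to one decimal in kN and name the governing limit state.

159.2 kN (block shear governs)

Bolt shear: A_b = π(24)²/4 = 452.39 mm². φR_n = 0.75 × 372 × 452.39 × 2 × 1 = 252.4 kN.
Bearing (6 mm plate, F_u = 450 MPa): end bolts L_c = 35 − 27/2 = 21.5, R_n = min(1.2×21.5×6×450, 2.4×24×6×450) = 69.66 kN/bolt; interior L_c = 82 − 27 = 55, R_n = 155.52 kN/bolt. φR_n = 0.75 × (1×69.66 + 1×155.52) = 168.9 kN.
Block shear: shear path 1×[35+1×82] = 1×117 mm, A_gv = 702, A_nv = 1×(117 − 1.5×29)×6 = 441 mm²; tension to near edge: (49 − 0.5×29)×6 = 207 mm². R_n = min(0.6×450×441, 0.6×350×702) + 1.0×450×207 = min(119.07, 147.42) + 93.15 = 212.22 kN. φR_n = 0.75 × 212.22 = 159.2 kN.
Tension yield (gross): A_g = 204×6 = 1224 mm². φR_n = 0.90 × 350 × 1224 = 385.6 kN.
Governing: min(252.4, 168.9, 159.2, 385.6) = 159.2 kN → block shear.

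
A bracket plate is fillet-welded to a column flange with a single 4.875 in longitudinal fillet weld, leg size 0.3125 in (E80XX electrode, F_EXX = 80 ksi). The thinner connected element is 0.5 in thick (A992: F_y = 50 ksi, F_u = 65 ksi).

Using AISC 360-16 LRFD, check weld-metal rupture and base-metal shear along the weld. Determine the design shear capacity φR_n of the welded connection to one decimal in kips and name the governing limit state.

38.8 kips (weld metal governs)

Weld metal: throat = 0.707×0.3125 = 0.22094 in, L = 4.875 in. φR_n = 0.75 × 0.6 × 80 × 0.22094 × 4.875 = 38.8 kips.
Base metal shear (0.5 in plate): yield φR_n = 1.0×0.6×50×0.5×4.875 = 73.1 kips; rupture φR_n = 0.75×0.6×65×0.5×4.875 = 71.3 kips; take 71.3 kips (rupture).
Governing: min(38.8, 71.3) = 38.8 kips → weld metal.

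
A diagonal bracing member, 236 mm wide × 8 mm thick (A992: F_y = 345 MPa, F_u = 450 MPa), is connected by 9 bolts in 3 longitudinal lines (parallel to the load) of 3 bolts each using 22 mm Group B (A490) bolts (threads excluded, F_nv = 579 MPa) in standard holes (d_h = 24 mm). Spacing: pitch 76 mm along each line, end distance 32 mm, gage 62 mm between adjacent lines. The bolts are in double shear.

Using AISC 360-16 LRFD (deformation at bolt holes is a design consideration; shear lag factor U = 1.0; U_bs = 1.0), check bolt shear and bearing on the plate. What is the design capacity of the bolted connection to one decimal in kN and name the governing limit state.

Bolt shear: A_b = π(22)²/4 = 380.13 mm². φR_n = 0.75 × 579 × 380.13 × 9 × 2 = 2971.3 kN.
Bearing (8 mm plate, F_u = 450 MPa): end bolts L_c = 32 − 24/2 = 20, R_n = min(1.2×20×8×450, 2.4×22×8×450) = 86.4 kN/bolt; interior L_c = 76 − 24 = 52, R_n = 190.08 kN/bolt. φR_n = 0.75 × (3×86.4 + 6×190.08) = 1049.8 kN.
Governing: min(2971.3, 1049.8) = 1049.8 kN → bearing.

1049.8 kN (bearing governs)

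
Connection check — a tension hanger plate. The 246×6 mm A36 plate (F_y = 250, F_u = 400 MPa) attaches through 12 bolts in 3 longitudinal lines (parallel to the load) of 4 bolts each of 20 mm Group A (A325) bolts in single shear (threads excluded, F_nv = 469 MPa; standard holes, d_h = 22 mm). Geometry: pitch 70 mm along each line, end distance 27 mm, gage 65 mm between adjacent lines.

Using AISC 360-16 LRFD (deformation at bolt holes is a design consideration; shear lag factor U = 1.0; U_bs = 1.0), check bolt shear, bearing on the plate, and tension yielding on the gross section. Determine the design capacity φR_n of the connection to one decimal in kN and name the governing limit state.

332.1 kN (gross-section yield governs)

Bolt shear: A_b = π(20)²/4 = 314.16 mm². φR_n = 0.75 × 469 × 314.16 × 12 × 1 = 1326.1 kN.
Bearing (6 mm plate, F_u = 400 MPa): end bolts L_c = 27 − 22/2 = 16, R_n = min(1.2×16×6×400, 2.4×20×6×400) = 46.08 kN/bolt; interior L_c = 70 − 22 = 48, R_n = 115.2 kN/bolt. φR_n = 0.75 × (3×46.08 + 9×115.2) = 881.3 kN.
Tension yield (gross): A_g = 246×6 = 1476 mm². φR_n = 0.90 × 250 × 1476 = 332.1 kN.
Governing: min(1326.1, 881.3, 332.1) = 332.1 kN → gross-section yield.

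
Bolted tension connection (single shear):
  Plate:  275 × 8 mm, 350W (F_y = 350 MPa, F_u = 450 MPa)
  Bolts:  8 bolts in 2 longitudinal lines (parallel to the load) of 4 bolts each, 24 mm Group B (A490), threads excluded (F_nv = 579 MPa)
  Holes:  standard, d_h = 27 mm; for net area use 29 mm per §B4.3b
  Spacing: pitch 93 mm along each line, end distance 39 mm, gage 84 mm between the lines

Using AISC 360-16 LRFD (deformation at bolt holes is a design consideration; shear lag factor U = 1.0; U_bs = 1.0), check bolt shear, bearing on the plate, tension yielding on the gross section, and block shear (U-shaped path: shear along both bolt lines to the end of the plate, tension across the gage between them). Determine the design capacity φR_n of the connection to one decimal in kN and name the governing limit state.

693.0 kN (gross-section yield governs)

Bolt shear: A_b = π(24)²/4 = 452.39 mm². φR_n = 0.75 × 579 × 452.39 × 8 × 1 = 1571.6 kN.
Bearing (8 mm plate, F_u = 450 MPa): end bolts L_c = 39 − 27/2 = 25.5, R_n = min(1.2×25.5×8×450, 2.4×24×8×450) = 110.16 kN/bolt; interior L_c = 93 − 27 = 66, R_n = 207.36 kN/bolt. φR_n = 0.75 × (2×110.16 + 6×207.36) = 1098.4 kN.
Tension yield (gross): A_g = 275×8 = 2200 mm². φR_n = 0.90 × 350 × 2200 = 693.0 kN.
Block shear: shear path 2×[39+3×93] = 2×318 mm, A_gv = 5088, A_nv = 2×(318 − 3.5×29)×8 = 3464 mm²; tension across gage: (84 − 1×29)×8 = 440 mm². R_n = min(0.6×450×3464, 0.6×350×5088) + 1.0×450×440 = min(935.28, 1068.5) + 198 = 1133.3 kN. φR_n = 0.75 × 1133.3 = 850.0 kN.
Governing: min(1571.6, 1098.4, 693.0, 850.0) = 693.0 kN → gross-section yield.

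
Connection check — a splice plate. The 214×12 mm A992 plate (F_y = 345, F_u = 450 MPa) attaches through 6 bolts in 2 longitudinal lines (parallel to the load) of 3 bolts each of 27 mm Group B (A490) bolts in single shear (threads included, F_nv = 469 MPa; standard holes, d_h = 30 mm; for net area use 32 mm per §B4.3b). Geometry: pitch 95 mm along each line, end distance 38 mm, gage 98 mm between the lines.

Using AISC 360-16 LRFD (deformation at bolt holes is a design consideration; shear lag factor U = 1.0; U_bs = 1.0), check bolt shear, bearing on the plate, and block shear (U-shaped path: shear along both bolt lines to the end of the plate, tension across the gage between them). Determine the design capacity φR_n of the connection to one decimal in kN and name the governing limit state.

Bolt shear: A_b = π(27)²/4 = 572.56 mm². φR_n = 0.75 × 469 × 572.56 × 6 × 1 = 1208.4 kN.
Bearing (12 mm plate, F_u = 450 MPa): end bolts L_c = 38 − 30/2 = 23, R_n = min(1.2×23×12×450, 2.4×27×12×450) = 149.04 kN/bolt; interior L_c = 95 − 30 = 65, R_n = 349.92 kN/bolt. φR_n = 0.75 × (2×149.04 + 4×349.92) = 1273.3 kN.
Block shear: shear path 2×[38+2×95] = 2×228 mm, A_gv = 5472, A_nv = 2×(228 − 2.5×32)×12 = 3552 mm²; tension across gage: (98 − 1×32)×12 = 792 mm². R_n = min(0.6×450×3552, 0.6×345×5472) + 1.0×450×792 = min(959.04, 1132.7) + 356.4 = 1315.4 kN. φR_n = 0.75 × 1315.4 = 986.6 kN.
Governing: min(1208.4, 1273.3, 986.6) = 986.6 kN → block shear.

986.6 kN (block shear governs)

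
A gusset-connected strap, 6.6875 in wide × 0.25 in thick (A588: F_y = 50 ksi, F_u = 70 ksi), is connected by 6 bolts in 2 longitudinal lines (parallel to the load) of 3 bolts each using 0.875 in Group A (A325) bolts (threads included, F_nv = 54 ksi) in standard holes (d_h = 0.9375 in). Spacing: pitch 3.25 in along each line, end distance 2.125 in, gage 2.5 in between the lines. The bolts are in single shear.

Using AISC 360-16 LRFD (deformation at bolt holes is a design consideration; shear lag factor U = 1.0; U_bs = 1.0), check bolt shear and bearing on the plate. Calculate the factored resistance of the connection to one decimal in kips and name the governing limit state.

Bolt shear: A_b = π(0.875)²/4 = 0.60132 in². φR_n = 0.75 × 54 × 0.60132 × 6 × 1 = 146.1 kips.
Bearing (0.25 in plate, F_u = 70 ksi): end bolts L_c = 2.125 − 0.9375/2 = 1.65625, R_n = min(1.2×1.65625×0.25×70, 2.4×0.875×0.25×70) = 34.781 kips/bolt; interior L_c = 3.25 − 0.9375 = 2.3125, R_n = 36.75 kips/bolt. φR_n = 0.75 × (2×34.781 + 4×36.75) = 162.4 kips.
Governing: min(146.1, 162.4) = 146.1 kips → bolt shear.

146.1 kips (bolt shear governs)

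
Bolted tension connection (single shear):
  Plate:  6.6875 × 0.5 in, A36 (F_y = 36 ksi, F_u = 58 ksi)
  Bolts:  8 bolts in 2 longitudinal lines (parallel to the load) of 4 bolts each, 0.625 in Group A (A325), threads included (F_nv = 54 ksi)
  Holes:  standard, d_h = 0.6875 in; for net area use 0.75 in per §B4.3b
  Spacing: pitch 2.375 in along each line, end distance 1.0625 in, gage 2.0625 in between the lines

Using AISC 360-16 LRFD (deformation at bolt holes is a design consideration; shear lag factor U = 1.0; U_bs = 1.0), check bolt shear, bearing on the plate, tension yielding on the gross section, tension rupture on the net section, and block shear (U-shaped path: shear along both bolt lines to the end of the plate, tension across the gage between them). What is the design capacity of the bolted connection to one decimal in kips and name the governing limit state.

99.4 kips (bolt shear governs)

Bolt shear: A_b = π(0.625)²/4 = 0.3068 in². φR_n = 0.75 × 54 × 0.3068 × 8 × 1 = 99.4 kips.
Bearing (0.5 in plate, F_u = 58 ksi): end bolts L_c = 1.0625 − 0.6875/2 = 0.71875, R_n = min(1.2×0.71875×0.5×58, 2.4×0.625×0.5×58) = 25.013 kips/bolt; interior L_c = 2.375 − 0.6875 = 1.6875, R_n = 43.5 kips/bolt. φR_n = 0.75 × (2×25.013 + 6×43.5) = 233.3 kips.
Tension yield (gross): A_g = 6.6875×0.5 = 3.3438 in². φR_n = 0.90 × 36 × 3.3438 = 108.3 kips.
Tension rupture (net): A_n = (6.6875 − 2×0.75)×0.5 = 2.5938 in² (U = 1.0, A_e = A_n). φR_n = 0.75 × 58 × 2.5938 = 112.8 kips.
Block shear: shear path 2×[1.0625+3×2.375] = 2×8.1875 in, A_gv = 8.1875, A_nv = 2×(8.1875 − 3.5×0.75)×0.5 = 5.5625 in²; tension across gage: (2.0625 − 1×0.75)×0.5 = 0.65625 in². R_n = min(0.6×58×5.5625, 0.6×36×8.1875) + 1.0×58×0.65625 = min(193.58, 176.85) + 38.063 = 214.91 kips. φR_n = 0.75 × 214.91 = 161.2 kips.
Governing: min(99.4, 233.3, 108.3, 112.8, 161.2) = 99.4 kips → bolt shear.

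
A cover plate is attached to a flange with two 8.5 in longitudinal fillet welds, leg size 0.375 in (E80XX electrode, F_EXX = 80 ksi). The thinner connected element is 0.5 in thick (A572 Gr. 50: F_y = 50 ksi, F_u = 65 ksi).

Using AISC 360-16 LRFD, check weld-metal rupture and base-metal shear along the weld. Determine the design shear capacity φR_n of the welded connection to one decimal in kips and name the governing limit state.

Weld metal: throat = 0.707×0.375 = 0.26513 in, L = 2×8.5 = 17 in. φR_n = 0.75 × 0.6 × 80 × 0.26513 × 17 = 162.3 kips.
Base metal shear (0.5 in plate): yield φR_n = 1.0×0.6×50×0.5×17 = 255.0 kips; rupture φR_n = 0.75×0.6×65×0.5×17 = 248.6 kips; take 248.6 kips (rupture).
Governing: min(162.3, 248.6) = 162.3 kips → weld metal.

162.3 kips (weld metal governs)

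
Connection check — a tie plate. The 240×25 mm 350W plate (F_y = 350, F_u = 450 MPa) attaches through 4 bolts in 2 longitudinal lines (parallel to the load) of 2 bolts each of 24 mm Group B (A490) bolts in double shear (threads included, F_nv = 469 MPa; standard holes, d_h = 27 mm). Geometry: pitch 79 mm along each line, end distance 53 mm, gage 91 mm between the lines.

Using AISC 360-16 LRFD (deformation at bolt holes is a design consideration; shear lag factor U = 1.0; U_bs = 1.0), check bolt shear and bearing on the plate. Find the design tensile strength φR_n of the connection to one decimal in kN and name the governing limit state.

Bolt shear: A_b = π(24)²/4 = 452.39 mm². φR_n = 0.75 × 469 × 452.39 × 4 × 2 = 1273.0 kN.
Bearing (25 mm plate, F_u = 450 MPa): end bolts L_c = 53 − 27/2 = 39.5, R_n = min(1.2×39.5×25×450, 2.4×24×25×450) = 533.25 kN/bolt; interior L_c = 79 − 27 = 52, R_n = 648 kN/bolt. φR_n = 0.75 × (2×533.25 + 2×648) = 1771.9 kN.
Governing: min(1273.0, 1771.9) = 1273.0 kN → bolt shear.

1273.0 kN (bolt shear governs)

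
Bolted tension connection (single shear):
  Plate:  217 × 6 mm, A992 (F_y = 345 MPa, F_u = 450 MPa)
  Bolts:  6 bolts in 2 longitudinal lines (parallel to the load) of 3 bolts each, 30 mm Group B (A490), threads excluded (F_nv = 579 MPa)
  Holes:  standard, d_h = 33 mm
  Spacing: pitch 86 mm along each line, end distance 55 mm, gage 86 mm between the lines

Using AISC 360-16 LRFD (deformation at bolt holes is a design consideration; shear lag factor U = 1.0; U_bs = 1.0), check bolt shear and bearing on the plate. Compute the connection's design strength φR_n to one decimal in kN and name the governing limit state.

Bolt shear: A_b = π(30)²/4 = 706.86 mm². φR_n = 0.75 × 579 × 706.86 × 6 × 1 = 1841.7 kN.
Bearing (6 mm plate, F_u = 450 MPa): end bolts L_c = 55 − 33/2 = 38.5, R_n = min(1.2×38.5×6×450, 2.4×30×6×450) = 124.74 kN/bolt; interior L_c = 86 − 33 = 53, R_n = 171.72 kN/bolt. φR_n = 0.75 × (2×124.74 + 4×171.72) = 702.3 kN.
Governing: min(1841.7, 702.3) = 702.3 kN → bearing.

702.3 kN (bearing governs)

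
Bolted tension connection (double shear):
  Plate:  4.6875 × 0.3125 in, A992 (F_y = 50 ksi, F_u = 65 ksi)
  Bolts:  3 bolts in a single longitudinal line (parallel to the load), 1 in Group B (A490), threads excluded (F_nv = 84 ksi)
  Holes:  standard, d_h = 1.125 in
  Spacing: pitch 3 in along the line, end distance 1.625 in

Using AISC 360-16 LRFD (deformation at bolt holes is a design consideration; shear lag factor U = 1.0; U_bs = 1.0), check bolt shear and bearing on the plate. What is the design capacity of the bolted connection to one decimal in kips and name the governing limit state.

88.0 kips (bearing governs)

Bolt shear: A_b = π(1)²/4 = 0.7854 in². φR_n = 0.75 × 84 × 0.7854 × 3 × 2 = 296.9 kips.
Bearing (0.3125 in plate, F_u = 65 ksi): end bolts L_c = 1.625 − 1.125/2 = 1.0625, R_n = min(1.2×1.0625×0.3125×65, 2.4×1×0.3125×65) = 25.898 kips/bolt; interior L_c = 3 − 1.125 = 1.875, R_n = 45.703 kips/bolt. φR_n = 0.75 × (1×25.898 + 2×45.703) = 88.0 kips.
Governing: min(296.9, 88.0) = 88.0 kips → bearing.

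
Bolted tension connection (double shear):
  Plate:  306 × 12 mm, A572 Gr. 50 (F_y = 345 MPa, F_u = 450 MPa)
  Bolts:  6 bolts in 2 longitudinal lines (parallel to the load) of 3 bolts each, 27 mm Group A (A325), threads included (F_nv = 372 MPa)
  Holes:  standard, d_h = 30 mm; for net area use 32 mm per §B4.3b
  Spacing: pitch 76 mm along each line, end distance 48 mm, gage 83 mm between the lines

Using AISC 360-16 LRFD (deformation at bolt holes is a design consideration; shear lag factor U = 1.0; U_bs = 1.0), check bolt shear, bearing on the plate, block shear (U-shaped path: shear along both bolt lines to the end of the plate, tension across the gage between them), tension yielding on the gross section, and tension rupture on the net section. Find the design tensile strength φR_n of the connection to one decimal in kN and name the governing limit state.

Bolt shear: A_b = π(27)²/4 = 572.56 mm². φR_n = 0.75 × 372 × 572.56 × 6 × 2 = 1916.9 kN.
Bearing (12 mm plate, F_u = 450 MPa): end bolts L_c = 48 − 30/2 = 33, R_n = min(1.2×33×12×450, 2.4×27×12×450) = 213.84 kN/bolt; interior L_c = 76 − 30 = 46, R_n = 298.08 kN/bolt. φR_n = 0.75 × (2×213.84 + 4×298.08) = 1215.0 kN.
Block shear: shear path 2×[48+2×76] = 2×200 mm, A_gv = 4800, A_nv = 2×(200 − 2.5×32)×12 = 2880 mm²; tension across gage: (83 − 1×32)×12 = 612 mm². R_n = min(0.6×450×2880, 0.6×345×4800) + 1.0×450×612 = min(777.6, 993.6) + 275.4 = 1053 kN. φR_n = 0.75 × 1053 = 789.8 kN.
Tension yield (gross): A_g = 306×12 = 3672 mm². φR_n = 0.90 × 345 × 3672 = 1140.2 kN.
Tension rupture (net): A_n = (306 − 2×32)×12 = 2904 mm² (U = 1.0, A_e = A_n). φR_n = 0.75 × 450 × 2904 = 980.1 kN.
Governing: min(1916.9, 1215.0, 789.8, 1140.2, 980.1) = 789.8 kN → block shear.

789.8 kN (block shear governs)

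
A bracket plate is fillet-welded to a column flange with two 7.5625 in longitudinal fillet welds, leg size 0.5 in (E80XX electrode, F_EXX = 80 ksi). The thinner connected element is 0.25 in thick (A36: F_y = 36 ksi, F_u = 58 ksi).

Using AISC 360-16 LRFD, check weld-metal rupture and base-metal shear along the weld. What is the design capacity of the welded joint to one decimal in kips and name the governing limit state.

Weld metal: throat = 0.707×0.5 = 0.3535 in, L = 2×7.5625 = 15.125 in. φR_n = 0.75 × 0.6 × 80 × 0.3535 × 15.125 = 192.5 kips.
Base metal shear (0.25 in plate): yield φR_n = 1.0×0.6×36×0.25×15.125 = 81.7 kips; rupture φR_n = 0.75×0.6×58×0.25×15.125 = 98.7 kips; take 81.7 kips (yield).
Governing: min(192.5, 81.7) = 81.7 kips → base-metal shear.

81.7 kips (base-metal shear governs)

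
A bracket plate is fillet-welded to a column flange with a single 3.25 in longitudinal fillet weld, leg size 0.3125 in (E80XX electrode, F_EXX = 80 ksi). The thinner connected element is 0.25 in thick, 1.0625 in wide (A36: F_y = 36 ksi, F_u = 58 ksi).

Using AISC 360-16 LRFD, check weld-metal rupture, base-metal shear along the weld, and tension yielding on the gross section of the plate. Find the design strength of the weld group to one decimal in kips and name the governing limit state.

Weld metal: throat = 0.707×0.3125 = 0.22094 in, L = 3.25 in. φR_n = 0.75 × 0.6 × 80 × 0.22094 × 3.25 = 25.8 kips.
Base metal shear (0.25 in plate): yield φR_n = 1.0×0.6×36×0.25×3.25 = 17.6 kips; rupture φR_n = 0.75×0.6×58×0.25×3.25 = 21.2 kips; take 17.6 kips (yield).
Tension yield (gross): A_g = 1.0625×0.25 = 0.26563 in². φR_n = 0.90 × 36 × 0.26563 = 8.6 kips.
Governing: min(25.8, 17.6, 8.6) = 8.6 kips → gross-section yield.

8.6 kips (gross-section yield governs)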